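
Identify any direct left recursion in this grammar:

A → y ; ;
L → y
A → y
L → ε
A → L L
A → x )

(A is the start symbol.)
No direct left recursion

Direct left recursion occurs when N → N α for some non-terminal N (the right-hand side begins with the left-hand side itself).

A → y ; ;: starts with y
L → y: starts with y
A → y: starts with y
L → ε: starts with ε
A → L L: starts with L
A → x ): starts with x

No direct left recursion found.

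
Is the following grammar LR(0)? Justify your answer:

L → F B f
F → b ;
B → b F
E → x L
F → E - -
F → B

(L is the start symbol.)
Yes, the grammar is LR(0)

A grammar is LR(0) if no state in the canonical LR(0) collection has:
  - both a shift item (dot before a terminal) and a complete item (shift-reduce conflict), or
  - two or more complete items (reduce-reduce conflict; the accept item [L' → L .] counts as a complete item here).

Augment with L' → L and build the canonical LR(0) collection (I0 = CLOSURE({[L' → . L]}), then GOTO on every symbol after a dot until no new states appear). It has 15 states:
  I0: { [B → . b F], [E → . x L], [F → . B], [F → . E - -], [F → . b ;], [L → . F B f], [L' → . L] }  — shift
  I1: { [F → B .] }  — reduce
  I2: { [F → E . - -] }  — shift
  I3: { [B → . b F], [L → F . B f] }  — shift
  I4: { [L' → L .] }  — accept
  I5: { [B → . b F], [B → b . F], [E → . x L], [F → . B], [F → . E - -], [F → . b ;], [F → b . ;] }  — shift
  I6: { [B → . b F], [E → . x L], [E → x . L], [F → . B], [F → . E - -], [F → . b ;], [L → . F B f] }  — shift
  I7: { [E → x L .] }  — reduce
  I8: { [F → b ; .] }  — reduce
  I9: { [B → b F .] }  — reduce
  I10: { [L → F B . f] }  — shift
  I11: { [B → . b F], [B → b . F], [E → . x L], [F → . B], [F → . E - -], [F → . b ;] }  — shift
  I12: { [L → F B f .] }  — reduce
  I13: { [F → E - . -] }  — shift
  I14: { [F → E - - .] }  — reduce

Every state is either a pure shift/goto state or contains exactly one complete item and nothing to shift — no conflicts. The grammar is LR(0).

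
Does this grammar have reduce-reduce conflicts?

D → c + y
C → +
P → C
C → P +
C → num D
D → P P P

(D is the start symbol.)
A reduce-reduce conflict occurs when an LR(0) state has two complete items [A → α .] and [B → β .] — both call for a reduction, and with no lookahead the parser cannot choose between them.

Augment with D' → D and build the canonical LR(0) collection (I0 = CLOSURE({[D' → . D]}), then GOTO on every symbol after a dot until no new states appear). It has 14 states:
  I0: { [C → . +], [C → . P +], [C → . num D], [D → . P P P], [D → . c + y], [D' → . D], [P → . C] }  — shift
  I1: { [C → + .] }  — reduce
  I2: { [P → C .] }  — reduce
  I3: { [D' → D .] }  — accept
  I4: { [C → . +], [C → . P +], [C → . num D], [C → P . +], [D → P . P P], [P → . C] }  — shift
  I5: { [D → c . + y] }  — shift
  I6: { [C → . +], [C → . P +], [C → . num D], [C → num . D], [D → . P P P], [D → . c + y], [P → . C] }  — shift
  I7: { [C → num D .] }  — reduce
  I8: { [D → c + . y] }  — shift
  I9: { [D → c + y .] }  — reduce
  I10: { [C → + .], [C → P + .] }  — 2 reduces
  I11: { [C → . +], [C → . P +], [C → . num D], [C → P . +], [D → P P . P], [P → . C] }  — shift
  I12: { [C → P . +], [D → P P P .] }  — shift, reduce
  I13: { [C → P + .] }  — reduce

I10 contains complete items [C → + .], [C → P + .] — reduce-reduce conflict.

Answer: Yes — I10: [C → + .] vs [C → P + .]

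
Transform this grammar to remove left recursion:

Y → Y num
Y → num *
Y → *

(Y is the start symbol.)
Y is directly left-recursive. The standard transformation for
  A → A α₁ | ... | A α_m | β₁ | ... | β_n
is
  A  → β₁ A' | ... | β_n A'
  A' → α₁ A' | ... | α_m A' | ε

Y → num * becomes Y → num * Y'
Y → * becomes Y → * Y'
Y → Y num becomes Y' → num Y'
Add Y' → ε

Resulting grammar:
Y → num * Y'
Y → * Y'
Y' → num Y'
Y' → ε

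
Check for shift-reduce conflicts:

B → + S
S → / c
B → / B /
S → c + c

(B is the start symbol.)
Augment with B' → B and build the canonical LR(0) collection (I0 = CLOSURE({[B' → . B]}), then GOTO on every symbol after a dot until no new states appear). It has 12 states:
  I0: { [B → . + S], [B → . / B /], [B' → . B] }  — shift
  I1: { [B → + . S], [S → . / c], [S → . c + c] }  — shift
  I2: { [B → . + S], [B → . / B /], [B → / . B /] }  — shift
  I3: { [B' → B .] }  — accept
  I4: { [B → / B . /] }  — shift
  I5: { [B → / B / .] }  — reduce
  I6: { [S → / . c] }  — shift
  I7: { [B → + S .] }  — reduce
  I8: { [S → c . + c] }  — shift
  I9: { [S → c + . c] }  — shift
  I10: { [S → c + c .] }  — reduce
  I11: { [S → / c .] }  — reduce

No state contains both a complete item and a shift item.

Answer: No shift-reduce conflicts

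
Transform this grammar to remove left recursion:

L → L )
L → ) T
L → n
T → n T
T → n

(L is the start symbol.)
L → ) T L'
L → n L'
L' → ) L'
L' → ε
T → n T
T → n

L is directly left-recursive. The standard transformation for
  A → A α₁ | ... | A α_m | β₁ | ... | β_n
is
  A  → β₁ A' | ... | β_n A'
  A' → α₁ A' | ... | α_m A' | ε

L → ) T becomes L → ) T L'
L → n becomes L → n L'
L → L ) becomes L' → ) L'
Add L' → ε

Productions for other non-terminals are unchanged:
  T → n T
  T → n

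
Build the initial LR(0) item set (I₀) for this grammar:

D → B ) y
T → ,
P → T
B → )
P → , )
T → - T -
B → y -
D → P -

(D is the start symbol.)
First, augment the grammar with D' → D
I₀ = CLOSURE({ [D' → . D] }):
  [D' → . D] has the dot before D: add [D → . B ) y], [D → . P -]
  [D → . B ) y] has the dot before B: add [B → . )], [B → . y -]
  [D → . P -] has the dot before P: add [P → . T], [P → . , )]
  [P → . T] has the dot before T: add [T → . ,], [T → . - T -]
No further items can be added.

I₀ = { [B → . )], [B → . y -], [D → . B ) y], [D → . P -], [D' → . D], [P → . , )], [P → . T], [T → . ,], [T → . - T -] }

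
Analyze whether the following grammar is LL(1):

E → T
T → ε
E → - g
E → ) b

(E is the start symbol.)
A grammar is LL(1) if for each non-terminal N with multiple productions, the predict sets of those productions are pairwise disjoint, where PREDICT(N → α) = (FIRST(α) \ {ε}) ∪ (FOLLOW(N) if α ⇒* ε).

Relevant sets:
  FIRST(T) = { ε }
  FOLLOW(E) = { $ }

For E:
  PREDICT(E → T) = { $ }
  PREDICT(E → '-' g) = { '-' }
  PREDICT(E → ')' b) = { ')' }
T has a single production, so nothing to check there.

All predict sets are disjoint. The grammar IS LL(1).

Answer: Yes, the grammar is LL(1).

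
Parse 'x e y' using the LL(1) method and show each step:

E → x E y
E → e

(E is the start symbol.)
LL(1) parsing maintains a stack (initially the start symbol over $) and the input. At each step: if the stack top is a terminal, match it against the current input token; if it is a non-terminal N, replace it with the RHS of M[N, lookahead] (the unique production whose predict set contains the lookahead).

Stack is shown with the top on the left.

Stack    Input    Action
------------------------
E $      x e y $  output E → x E y
x E y $  x e y $  match 'x'
E y $    e y $    output E → e
e y $    e y $    match 'e'
y $      y $      match 'y'
$        $        accept

The string is accepted.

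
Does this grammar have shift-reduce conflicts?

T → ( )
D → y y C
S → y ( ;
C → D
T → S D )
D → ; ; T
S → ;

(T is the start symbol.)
No shift-reduce conflicts

A shift-reduce conflict occurs when an LR(0) state has both:
  - a complete (reduce) item [A → α .] (dot at the end), and
  - a shift item [B → β . c γ] (dot before a terminal).

Augment with T' → T and build the canonical LR(0) collection (I0 = CLOSURE({[T' → . T]}), then GOTO on every symbol after a dot until no new states appear). It has 18 states:
  I0: { [S → . ;], [S → . y ( ;], [T → . ( )], [T → . S D )], [T' → . T] }  — shift
  I1: { [T → ( . )] }  — shift
  I2: { [S → ; .] }  — reduce
  I3: { [D → . ; ; T], [D → . y y C], [T → S . D )] }  — shift
  I4: { [T' → T .] }  — accept
  I5: { [S → y . ( ;] }  — shift
  I6: { [S → y ( . ;] }  — shift
  I7: { [S → y ( ; .] }  — reduce
  I8: { [D → ; . ; T] }  — shift
  I9: { [T → S D . )] }  — shift
  I10: { [D → y . y C] }  — shift
  I11: { [C → . D], [D → . ; ; T], [D → . y y C], [D → y y . C] }  — shift
  I12: { [D → y y C .] }  — reduce
  I13: { [C → D .] }  — reduce
  I14: { [T → S D ) .] }  — reduce
  I15: { [D → ; ; . T], [S → . ;], [S → . y ( ;], [T → . ( )], [T → . S D )] }  — shift
  I16: { [D → ; ; T .] }  — reduce
  I17: { [T → ( ) .] }  — reduce

No state contains both a complete item and a shift item.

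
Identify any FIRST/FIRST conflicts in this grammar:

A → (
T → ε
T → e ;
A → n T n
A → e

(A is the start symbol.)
Productions for A:
  A → (: FIRST = { '(' }
  A → n T n: FIRST = { 'n' }
  A → e: FIRST = { 'e' }
Productions for T:
  T → ε: FIRST = { ε }
  T → e ;: FIRST = { 'e' }

All alternatives of each non-terminal have pairwise disjoint FIRST sets.

Answer: No FIRST/FIRST conflicts.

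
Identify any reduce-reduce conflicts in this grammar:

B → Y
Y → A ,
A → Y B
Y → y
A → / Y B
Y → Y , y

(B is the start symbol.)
Yes — I11: [A → / Y B .] vs [A → Y B .]

A reduce-reduce conflict occurs when an LR(0) state has two complete items [A → α .] and [B → β .] — both call for a reduction, and with no lookahead the parser cannot choose between them.

Augment with B' → B and build the canonical LR(0) collection (I0 = CLOSURE({[B' → . B]}), then GOTO on every symbol after a dot until no new states appear). It has 12 states:
  I0: { [A → . / Y B], [A → . Y B], [B → . Y], [B' → . B], [Y → . A ,], [Y → . Y , y], [Y → . y] }  — shift
  I1: { [A → . / Y B], [A → . Y B], [A → / . Y B], [Y → . A ,], [Y → . Y , y], [Y → . y] }  — shift
  I2: { [Y → A . ,] }  — shift
  I3: { [B' → B .] }  — accept
  I4: { [A → . / Y B], [A → . Y B], [A → Y . B], [B → . Y], [B → Y .], [Y → . A ,], [Y → . Y , y], [Y → . y], [Y → Y . , y] }  — shift, reduce
  I5: { [Y → y .] }  — reduce
  I6: { [Y → Y , . y] }  — shift
  I7: { [A → Y B .] }  — reduce
  I8: { [Y → Y , y .] }  — reduce
  I9: { [Y → A , .] }  — reduce
  I10: { [A → . / Y B], [A → . Y B], [A → / Y . B], [A → Y . B], [B → . Y], [Y → . A ,], [Y → . Y , y], [Y → . y], [Y → Y . , y] }  — shift
  I11: { [A → / Y B .], [A → Y B .] }  — 2 reduces

I11 contains complete items [A → / Y B .], [A → Y B .] — reduce-reduce conflict.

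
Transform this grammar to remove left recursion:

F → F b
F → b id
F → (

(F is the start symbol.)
F → b id F'
F → ( F'
F' → b F'
F' → ε

F is directly left-recursive. The standard transformation for
  A → A α₁ | ... | A α_m | β₁ | ... | β_n
is
  A  → β₁ A' | ... | β_n A'
  A' → α₁ A' | ... | α_m A' | ε

F → b id becomes F → b id F'
F → ( becomes F → ( F'
F → F b becomes F' → b F'
Add F' → ε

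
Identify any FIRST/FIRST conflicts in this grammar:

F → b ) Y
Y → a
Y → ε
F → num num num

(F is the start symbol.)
A FIRST/FIRST conflict occurs when two productions N → α and N → β for the same non-terminal have FIRST(α) ∩ FIRST(β) ≠ ∅ (with ε ∈ FIRST of a nullable right-hand side, so two nullable alternatives also conflict).

Productions for F:
  F → b ) Y: FIRST = { 'b' }
  F → num num num: FIRST = { 'num' }
Productions for Y:
  Y → a: FIRST = { 'a' }
  Y → ε: FIRST = { ε }

All alternatives of each non-terminal have pairwise disjoint FIRST sets.

Answer: No FIRST/FIRST conflicts.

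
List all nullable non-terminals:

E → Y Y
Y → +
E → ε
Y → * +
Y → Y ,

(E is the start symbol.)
{ 'E' }

A non-terminal is nullable if it can derive ε (the empty string): either it has an ε-production, or it has a production whose right-hand side consists entirely of nullable non-terminals.

ε-productions: E → ε
So E is immediately nullable.
No further non-terminal can be added: every production for the remaining non-terminals contains a terminal or a non-nullable non-terminal.
Nullable = { 'E' }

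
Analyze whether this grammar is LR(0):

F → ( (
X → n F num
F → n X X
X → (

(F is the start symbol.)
A grammar is LR(0) if no state in the canonical LR(0) collection has:
  - both a shift item (dot before a terminal) and a complete item (shift-reduce conflict), or
  - two or more complete items (reduce-reduce conflict; the accept item [F' → F .] counts as a complete item here).

Augment with F' → F and build the canonical LR(0) collection (I0 = CLOSURE({[F' → . F]}), then GOTO on every symbol after a dot until no new states appear). It has 11 states:
  I0: { [F → . ( (], [F → . n X X], [F' → . F] }  — shift
  I1: { [F → ( . (] }  — shift
  I2: { [F' → F .] }  — accept
  I3: { [F → n . X X], [X → . (], [X → . n F num] }  — shift
  I4: { [X → ( .] }  — reduce
  I5: { [F → n X . X], [X → . (], [X → . n F num] }  — shift
  I6: { [F → . ( (], [F → . n X X], [X → n . F num] }  — shift
  I7: { [X → n F . num] }  — shift
  I8: { [X → n F num .] }  — reduce
  I9: { [F → n X X .] }  — reduce
  I10: { [F → ( ( .] }  — reduce

Every state is either a pure shift/goto state or contains exactly one complete item and nothing to shift — no conflicts. The grammar is LR(0).

Answer: Yes, the grammar is LR(0)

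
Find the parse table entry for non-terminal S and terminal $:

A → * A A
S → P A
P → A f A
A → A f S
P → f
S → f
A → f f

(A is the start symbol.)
Empty (error entry)

To find M[S, $], we find productions for S where $ is in the predict set (PREDICT(N → α) = (FIRST(α) \ {ε}) ∪ (FOLLOW(N) if α ⇒* ε)).

Relevant sets:
  FIRST(P) = { '*', 'f' }

S → P A: PREDICT = { '*', 'f' }
S → f: PREDICT = { 'f' }

M[S, $] is empty (no production applies)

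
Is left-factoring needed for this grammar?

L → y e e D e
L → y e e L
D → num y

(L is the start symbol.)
Left-factoring is needed when two productions for the same non-terminal
share a common prefix on the right-hand side.

Productions for L:
  L → y e e D e
  L → y e e L

Found common prefix 'y e e' in productions for L

Answer: Yes, L has productions with common prefix 'y e e'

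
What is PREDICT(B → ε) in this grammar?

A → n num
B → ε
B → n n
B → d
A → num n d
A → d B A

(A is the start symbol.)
{ 'd', 'n', 'num' }

PREDICT(B → ε) = (FIRST(RHS) \ {ε}) ∪ (FOLLOW(B) if ε ∈ FIRST(RHS), i.e. RHS ⇒* ε)
The right-hand side is ε (FIRST(ε) = { ε }), so the predict set is FOLLOW(B) = { 'd', 'n', 'num' }
PREDICT(B → ε) = { 'd', 'n', 'num' }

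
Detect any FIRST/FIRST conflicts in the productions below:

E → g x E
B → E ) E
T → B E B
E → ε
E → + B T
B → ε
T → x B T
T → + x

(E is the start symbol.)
A FIRST/FIRST conflict occurs when two productions N → α and N → β for the same non-terminal have FIRST(α) ∩ FIRST(β) ≠ ∅ (with ε ∈ FIRST of a nullable right-hand side, so two nullable alternatives also conflict).

FIRST sets of the non-terminals at (or reachable through a nullable prefix from) the front of some alternative:
  FIRST(E) = { '+', 'g', ε }
  FIRST(B) = { ')', '+', 'g', ε }

Productions for E:
  E → g x E: FIRST = { 'g' }
  E → ε: FIRST = { ε }
  E → + B T: FIRST = { '+' }
Productions for B:
  B → E ) E: FIRST = { ')', '+', 'g' }
  B → ε: FIRST = { ε }
Productions for T:
  T → B E B: FIRST = { ')', '+', 'g', ε }
  T → x B T: FIRST = { 'x' }
  T → + x: FIRST = { '+' }

Conflict for T: T → B E B and T → + x
  Overlap: { '+' }

Answer: Yes. T → B E B / T → '+' x on { '+' }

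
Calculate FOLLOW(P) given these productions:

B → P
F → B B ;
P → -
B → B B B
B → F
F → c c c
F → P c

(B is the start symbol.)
{ $, '-', ';', 'c' }

To compute FOLLOW(P), find every occurrence of P on a right-hand side N → α P β: add FIRST(β) \ {ε}, and if β is empty or nullable also add FOLLOW(N). Iterate to a fixed point.

In B → P: P is at the end, add FOLLOW(B)
In F → P c: P is followed by c, add FIRST(c) \ {ε} = { 'c' }

The FOLLOW sets referred to above (computed the same way, to a fixed point):
  FOLLOW(B) = { $, '-', ';', 'c' }

Taking the union: FOLLOW(P) = { $, '-', ';', 'c' }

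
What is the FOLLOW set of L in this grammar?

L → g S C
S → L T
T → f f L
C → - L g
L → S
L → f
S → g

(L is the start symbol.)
To compute FOLLOW(L), find every occurrence of L on a right-hand side N → α L β: add FIRST(β) \ {ε}, and if β is empty or nullable also add FOLLOW(N). Iterate to a fixed point.

L is the start symbol, so $ ∈ FOLLOW(L).
In S → L T: L is followed by T, add FIRST(T) \ {ε} = { 'f' }
In T → f f L: L is at the end, add FOLLOW(T)
In C → - L g: L is followed by g, add FIRST(g) \ {ε} = { 'g' }

The FOLLOW sets referred to above (computed the same way, to a fixed point):
  FOLLOW(T) = { $, '-', 'f', 'g' }

Taking the union: FOLLOW(L) = { $, '-', 'f', 'g' }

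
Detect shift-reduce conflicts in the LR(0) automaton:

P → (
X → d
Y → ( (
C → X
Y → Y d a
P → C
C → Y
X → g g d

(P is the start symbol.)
Yes — I1: [P → ( .] vs [Y → ( . (]; I5: [C → Y .] vs [Y → Y . d a]

A shift-reduce conflict occurs when an LR(0) state has both:
  - a complete (reduce) item [A → α .] (dot at the end), and
  - a shift item [B → β . c γ] (dot before a terminal).

Augment with P' → P and build the canonical LR(0) collection (I0 = CLOSURE({[P' → . P]}), then GOTO on every symbol after a dot until no new states appear). It has 13 states:
  I0: { [C → . X], [C → . Y], [P → . (], [P → . C], [P' → . P], [X → . d], [X → . g g d], [Y → . ( (], [Y → . Y d a] }  — shift
  I1: { [P → ( .], [Y → ( . (] }  — shift, reduce
  I2: { [P → C .] }  — reduce
  I3: { [P' → P .] }  — accept
  I4: { [C → X .] }  — reduce
  I5: { [C → Y .], [Y → Y . d a] }  — shift, reduce
  I6: { [X → d .] }  — reduce
  I7: { [X → g . g d] }  — shift
  I8: { [X → g g . d] }  — shift
  I9: { [X → g g d .] }  — reduce
  I10: { [Y → Y d . a] }  — shift
  I11: { [Y → Y d a .] }  — reduce
  I12: { [Y → ( ( .] }  — reduce

I1 contains reduce item [P → ( .] and shift item [Y → ( . (] — shift-reduce conflict.
I5 contains reduce item [C → Y .] and shift item [Y → Y . d a] — shift-reduce conflict.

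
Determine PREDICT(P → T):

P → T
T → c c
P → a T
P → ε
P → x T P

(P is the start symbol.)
PREDICT(P → T) = (FIRST(RHS) \ {ε}) ∪ (FOLLOW(P) if ε ∈ FIRST(RHS), i.e. RHS ⇒* ε)
FIRST(T) = { 'c' }
FIRST(T) = { 'c' }
ε ∉ FIRST(T), so FOLLOW(P) is not added.
PREDICT(P → T) = { 'c' }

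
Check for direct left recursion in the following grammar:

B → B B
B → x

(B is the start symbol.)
Yes, B is left-recursive

B → B B: LEFT RECURSIVE (starts with B)
B → x: starts with x

The grammar has direct left recursion on: B.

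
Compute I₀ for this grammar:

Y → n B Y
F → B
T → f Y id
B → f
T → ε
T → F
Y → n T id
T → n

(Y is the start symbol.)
{ [Y → . n B Y], [Y → . n T id], [Y' → . Y] }

First, augment the grammar with Y' → Y
I₀ = CLOSURE({ [Y' → . Y] }):
  [Y' → . Y] has the dot before Y: add [Y → . n B Y], [Y → . n T id]
No further items can be added.

I₀ = { [Y → . n B Y], [Y → . n T id], [Y' → . Y] }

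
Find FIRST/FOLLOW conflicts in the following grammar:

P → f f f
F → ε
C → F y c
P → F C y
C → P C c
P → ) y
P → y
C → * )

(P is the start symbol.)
A FIRST/FOLLOW conflict occurs when a non-terminal N has a nullable alternative N → β (β ⇒* ε) and another alternative N → α with FIRST(α) ∩ FOLLOW(N) ≠ ∅: on such a lookahead the parser cannot decide between expanding α and letting N vanish via β.

Nullable non-terminals: F.
F has a nullable alternative but only one production, so nothing to check.

C, P have no nullable alternative, so no FIRST/FOLLOW check is needed there.

No FIRST/FOLLOW conflicts found.

Answer: No FIRST/FOLLOW conflicts.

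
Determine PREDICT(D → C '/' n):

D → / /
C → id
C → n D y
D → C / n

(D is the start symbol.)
{ 'id', 'n' }

PREDICT(D → C '/' n) = (FIRST(RHS) \ {ε}) ∪ (FOLLOW(D) if ε ∈ FIRST(RHS), i.e. RHS ⇒* ε)
FIRST(C) = { 'id', 'n' }
FIRST(C '/' n) = { 'id', 'n' }
ε ∉ FIRST(C '/' n), so FOLLOW(D) is not added.
PREDICT(D → C '/' n) = { 'id', 'n' }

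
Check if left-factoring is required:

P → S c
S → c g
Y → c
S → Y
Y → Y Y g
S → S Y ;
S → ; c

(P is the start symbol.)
Left-factoring is needed when two productions for the same non-terminal
share a common prefix on the right-hand side.

Productions for S:
  S → c g
  S → Y
  S → S Y ;
  S → ; c
Productions for Y:
  Y → c
  Y → Y Y g

No common prefixes found.

Answer: No, left-factoring is not needed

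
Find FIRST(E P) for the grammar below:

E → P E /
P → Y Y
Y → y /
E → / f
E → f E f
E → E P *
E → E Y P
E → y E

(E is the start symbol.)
{ '/', 'f', 'y' }

FIRST sets of the non-terminals involved (from the grammar, by fixed-point iteration):
  FIRST(E) = { '/', 'f', 'y' }

To compute FIRST(E P), process the symbols left to right:
Symbol E is a non-terminal. Add FIRST(E) \ {ε} = { '/', 'f', 'y' }
E is not nullable (ε ∉ FIRST(E)), so stop here.
FIRST(E P) = { '/', 'f', 'y' }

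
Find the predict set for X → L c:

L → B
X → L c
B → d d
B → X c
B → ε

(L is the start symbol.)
{ 'c', 'd' }

PREDICT(X → L c) = (FIRST(RHS) \ {ε}) ∪ (FOLLOW(X) if ε ∈ FIRST(RHS), i.e. RHS ⇒* ε)
FIRST(L) = { 'c', 'd', ε }
FIRST(L c) = { 'c', 'd' }
ε ∉ FIRST(L c), so FOLLOW(X) is not added.
PREDICT(X → L c) = { 'c', 'd' }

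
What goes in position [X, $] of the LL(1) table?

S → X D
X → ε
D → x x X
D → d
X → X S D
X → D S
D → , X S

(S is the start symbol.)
To find M[X, $], we find productions for X where $ is in the predict set (PREDICT(N → α) = (FIRST(α) \ {ε}) ∪ (FOLLOW(N) if α ⇒* ε)).

Relevant sets:
  FIRST(X) = { ',', 'd', 'x', ε }
  FIRST(S) = { ',', 'd', 'x' }
  FIRST(D) = { ',', 'd', 'x' }
  FOLLOW(X) = { $, ',', 'd', 'x' }

X → ε: PREDICT = { $, ',', 'd', 'x' }
  $ is in predict set, so this production goes in M[X, $]
X → X S D: PREDICT = { ',', 'd', 'x' }
X → D S: PREDICT = { ',', 'd', 'x' }

M[X, $] = X → ε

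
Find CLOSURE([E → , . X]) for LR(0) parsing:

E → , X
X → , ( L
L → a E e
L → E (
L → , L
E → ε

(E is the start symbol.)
{ [E → , . X], [X → . , ( L] }

To compute CLOSURE, for each item [A → α.Bβ] where B is a non-terminal, add [B → .γ] for all productions B → γ; repeat for the newly added items until nothing changes.

Start with: [E → , . X]
  [E → , . X] has the dot before X: add [X → . , ( L]
No further items can be added.

CLOSURE = { [E → , . X], [X → . , ( L] }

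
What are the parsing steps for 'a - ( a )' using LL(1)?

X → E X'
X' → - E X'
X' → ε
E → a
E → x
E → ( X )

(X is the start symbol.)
Stack is shown with the top on the left.

Stack        Input        Action
--------------------------------
X $          a - ( a ) $  output X → E X'
E X' $       a - ( a ) $  output E → a
a X' $       a - ( a ) $  match 'a'
X' $         - ( a ) $    output X' → - E X'
- E X' $     - ( a ) $    match '-'
E X' $       ( a ) $      output E → ( X )
( X ) X' $   ( a ) $      match '('
X ) X' $     a ) $        output X → E X'
E X' ) X' $  a ) $        output E → a
a X' ) X' $  a ) $        match 'a'
X' ) X' $    ) $          output X' → ε
) X' $       ) $          match ')'
X' $         $            output X' → ε
$            $            accept

The string is accepted.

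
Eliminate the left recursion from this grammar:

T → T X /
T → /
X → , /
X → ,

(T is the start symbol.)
T is directly left-recursive. The standard transformation for
  A → A α₁ | ... | A α_m | β₁ | ... | β_n
is
  A  → β₁ A' | ... | β_n A'
  A' → α₁ A' | ... | α_m A' | ε

T → / becomes T → / T'
T → T X / becomes T' → X / T'
Add T' → ε

Productions for other non-terminals are unchanged:
  X → , /
  X → ,

Resulting grammar:
T → / T'
T' → X / T'
T' → ε
X → , /
X → ,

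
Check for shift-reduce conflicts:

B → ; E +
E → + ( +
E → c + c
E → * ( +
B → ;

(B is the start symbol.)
Augment with B' → B and build the canonical LR(0) collection (I0 = CLOSURE({[B' → . B]}), then GOTO on every symbol after a dot until no new states appear). It has 14 states:
  I0: { [B → . ; E +], [B → . ;], [B' → . B] }  — shift
  I1: { [B → ; . E +], [B → ; .], [E → . * ( +], [E → . + ( +], [E → . c + c] }  — shift, reduce
  I2: { [B' → B .] }  — accept
  I3: { [E → * . ( +] }  — shift
  I4: { [E → + . ( +] }  — shift
  I5: { [B → ; E . +] }  — shift
  I6: { [E → c . + c] }  — shift
  I7: { [E → c + . c] }  — shift
  I8: { [E → c + c .] }  — reduce
  I9: { [B → ; E + .] }  — reduce
  I10: { [E → + ( . +] }  — shift
  I11: { [E → + ( + .] }  — reduce
  I12: { [E → * ( . +] }  — shift
  I13: { [E → * ( + .] }  — reduce

I1 contains reduce item [B → ; .] and shift items [E → . * ( +], [E → . + ( +], [E → . c + c] — shift-reduce conflict.

Answer: Yes — I1: [B → ; .] vs [E → . * ( +]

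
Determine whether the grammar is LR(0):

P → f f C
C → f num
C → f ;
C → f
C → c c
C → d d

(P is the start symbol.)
A grammar is LR(0) if no state in the canonical LR(0) collection has:
  - both a shift item (dot before a terminal) and a complete item (shift-reduce conflict), or
  - two or more complete items (reduce-reduce conflict; the accept item [P' → P .] counts as a complete item here).

Augment with P' → P and build the canonical LR(0) collection (I0 = CLOSURE({[P' → . P]}), then GOTO on every symbol after a dot until no new states appear). It has 12 states:
  I0: { [P → . f f C], [P' → . P] }  — shift
  I1: { [P' → P .] }  — accept
  I2: { [P → f . f C] }  — shift
  I3: { [C → . c c], [C → . d d], [C → . f ;], [C → . f num], [C → . f], [P → f f . C] }  — shift
  I4: { [P → f f C .] }  — reduce
  I5: { [C → c . c] }  — shift
  I6: { [C → d . d] }  — shift
  I7: { [C → f . ;], [C → f . num], [C → f .] }  — shift, reduce
  I8: { [C → f ; .] }  — reduce
  I9: { [C → f num .] }  — reduce
  I10: { [C → d d .] }  — reduce
  I11: { [C → c c .] }  — reduce

Conflict in state I7:
  Shift-reduce conflict between [C → f .] and [C → f . ;]
So the grammar is NOT LR(0).

Answer: No. Shift-reduce conflict between [C → f .] and [C → f . ;]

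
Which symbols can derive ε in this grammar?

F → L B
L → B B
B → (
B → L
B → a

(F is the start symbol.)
There are no ε-productions, so no non-terminal can derive ε.
No non-terminals are nullable.

Answer: None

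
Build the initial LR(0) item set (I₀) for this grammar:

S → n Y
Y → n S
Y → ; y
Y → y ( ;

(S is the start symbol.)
First, augment the grammar with S' → S
I₀ = CLOSURE({ [S' → . S] }):
  [S' → . S] has the dot before S: add [S → . n Y]
No further items can be added.

I₀ = { [S → . n Y], [S' → . S] }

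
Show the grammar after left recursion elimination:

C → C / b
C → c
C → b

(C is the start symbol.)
C → c C'
C → b C'
C' → / b C'
C' → ε

C is directly left-recursive. The standard transformation for
  A → A α₁ | ... | A α_m | β₁ | ... | β_n
is
  A  → β₁ A' | ... | β_n A'
  A' → α₁ A' | ... | α_m A' | ε

C → c becomes C → c C'
C → b becomes C → b C'
C → C / b becomes C' → / b C'
Add C' → ε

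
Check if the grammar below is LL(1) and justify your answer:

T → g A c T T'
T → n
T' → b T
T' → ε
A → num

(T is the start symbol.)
No. Predict set conflict for T': { 'b' }

A grammar is LL(1) if for each non-terminal N with multiple productions, the predict sets of those productions are pairwise disjoint, where PREDICT(N → α) = (FIRST(α) \ {ε}) ∪ (FOLLOW(N) if α ⇒* ε).

Relevant sets:
  FOLLOW(T') = { $, 'b' }

For T:
  PREDICT(T → g A c T T') = { 'g' }
  PREDICT(T → n) = { 'n' }
For T':
  PREDICT(T' → b T) = { 'b' }
  PREDICT(T' → ε) = { $, 'b' }
A has a single production, so nothing to check there.

Conflict found: Predict set conflict for T': { 'b' }
The grammar is NOT LL(1).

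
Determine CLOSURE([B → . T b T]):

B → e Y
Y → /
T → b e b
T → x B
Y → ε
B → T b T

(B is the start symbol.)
Start with: [B → . T b T]
  [B → . T b T] has the dot before T: add [T → . b e b], [T → . x B]
No further items can be added.

CLOSURE = { [B → . T b T], [T → . b e b], [T → . x B] }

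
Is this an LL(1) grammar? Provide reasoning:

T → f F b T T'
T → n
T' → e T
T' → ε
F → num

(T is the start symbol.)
Relevant sets:
  FOLLOW(T') = { $, 'e' }

For T:
  PREDICT(T → f F b T T') = { 'f' }
  PREDICT(T → n) = { 'n' }
For T':
  PREDICT(T' → e T) = { 'e' }
  PREDICT(T' → ε) = { $, 'e' }
F has a single production, so nothing to check there.

Conflict found: Predict set conflict for T': { 'e' }
The grammar is NOT LL(1).

Answer: No. Predict set conflict for T': { 'e' }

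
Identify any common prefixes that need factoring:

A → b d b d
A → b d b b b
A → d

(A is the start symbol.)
Left-factoring is needed when two productions for the same non-terminal
share a common prefix on the right-hand side.

Productions for A:
  A → b d b d
  A → b d b b b
  A → d

Found common prefix 'b d b' in productions for A

Answer: Yes, A has productions with common prefix 'b d b'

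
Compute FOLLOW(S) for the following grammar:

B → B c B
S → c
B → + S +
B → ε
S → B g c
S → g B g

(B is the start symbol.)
{ '+' }

In B → + S +: S is followed by '+', add FIRST('+') \ {ε} = { '+' }

Taking the union: FOLLOW(S) = { '+' }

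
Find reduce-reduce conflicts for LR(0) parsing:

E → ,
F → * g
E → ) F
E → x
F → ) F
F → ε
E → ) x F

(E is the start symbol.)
No reduce-reduce conflicts

Augment with E' → E and build the canonical LR(0) collection (I0 = CLOSURE({[E' → . E]}), then GOTO on every symbol after a dot until no new states appear). It has 12 states:
  I0: { [E → . ) F], [E → . ) x F], [E → . ,], [E → . x], [E' → . E] }  — shift
  I1: { [E → ) . F], [E → ) . x F], [F → . ) F], [F → . * g], [F → .] }  — shift, reduce
  I2: { [E → , .] }  — reduce
  I3: { [E' → E .] }  — accept
  I4: { [E → x .] }  — reduce
  I5: { [F → ) . F], [F → . ) F], [F → . * g], [F → .] }  — shift, reduce
  I6: { [F → * . g] }  — shift
  I7: { [E → ) F .] }  — reduce
  I8: { [E → ) x . F], [F → . ) F], [F → . * g], [F → .] }  — shift, reduce
  I9: { [E → ) x F .] }  — reduce
  I10: { [F → * g .] }  — reduce
  I11: { [F → ) F .] }  — reduce

No state contains more than one complete item.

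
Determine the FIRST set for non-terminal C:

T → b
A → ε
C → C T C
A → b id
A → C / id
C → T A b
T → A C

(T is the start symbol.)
{ 'b' }

To compute FIRST(C), examine every production with C on the left-hand side, reading each right-hand side left to right until a non-nullable symbol is reached.

FIRST sets of the other non-terminals involved (by the same procedure, iterated to a fixed point):
  FIRST(T) = { 'b' }

From C → C T C:
  - C is the symbol being defined: contributes nothing new
    C is not nullable, so stop
From C → T A b:
  - T is a non-terminal: add FIRST(T) \ {ε} = { 'b' }
    T is not nullable, so stop

Collecting: FIRST(C) = { 'b' }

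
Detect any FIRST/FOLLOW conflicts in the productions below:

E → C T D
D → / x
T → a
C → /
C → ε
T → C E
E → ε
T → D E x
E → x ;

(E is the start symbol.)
Yes. E → C T D with FOLLOW(E) on { '/', 'x' }; E → x ';' with FOLLOW(E) on { 'x' }; T → D E x with FOLLOW(T) on { '/' }; C → '/' with FOLLOW(C) on { '/' }

A FIRST/FOLLOW conflict occurs when a non-terminal N has a nullable alternative N → β (β ⇒* ε) and another alternative N → α with FIRST(α) ∩ FOLLOW(N) ≠ ∅: on such a lookahead the parser cannot decide between expanding α and letting N vanish via β.

Nullable non-terminals: C, E, T.
FIRST sets used below: FIRST(C) = { '/', ε }, FIRST(T) = { '/', 'a', 'x', ε }, FIRST(D) = { '/' }, FIRST(E) = { '/', 'a', 'x', ε }

C: nullable alternative(s) C → ε; FOLLOW(C) = { '/', 'a', 'x' }
  C → /: FIRST \ {ε} = { '/' } — overlaps FOLLOW(C) on { '/' }: CONFLICT
  C → ε: FIRST \ {ε} = { } — this is the only nullable alternative, skip

E: nullable alternative(s) E → ε; FOLLOW(E) = { $, '/', 'x' }
  E → C T D: FIRST \ {ε} = { '/', 'a', 'x' } — overlaps FOLLOW(E) on { '/', 'x' }: CONFLICT
  E → ε: FIRST \ {ε} = { } — this is the only nullable alternative, skip
  E → x ;: FIRST \ {ε} = { 'x' } — overlaps FOLLOW(E) on { 'x' }: CONFLICT

T: nullable alternative(s) T → C E; FOLLOW(T) = { '/' }
  T → a: FIRST \ {ε} = { 'a' } — disjoint from FOLLOW(T)
  T → C E: FIRST \ {ε} = { '/', 'a', 'x' } — this is the only nullable alternative, skip
  T → D E x: FIRST \ {ε} = { '/' } — overlaps FOLLOW(T) on { '/' }: CONFLICT

D has no nullable alternative, so no FIRST/FOLLOW check is needed there.

So the grammar has 4 FIRST/FOLLOW conflicts (marked CONFLICT above).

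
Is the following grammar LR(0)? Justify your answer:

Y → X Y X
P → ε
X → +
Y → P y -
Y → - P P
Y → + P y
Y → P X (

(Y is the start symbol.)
No. Shift-reduce conflict between [P → .] and [X → . +]

Augment with Y' → Y and build the canonical LR(0) collection (I0 = CLOSURE({[Y' → . Y]}), then GOTO on every symbol after a dot until no new states appear). It has 17 states:
  I0: { [P → .], [X → . +], [Y → . + P y], [Y → . - P P], [Y → . P X (], [Y → . P y -], [Y → . X Y X], [Y' → . Y] }  — shift, reduce
  I1: { [P → .], [X → + .], [Y → + . P y] }  — 2 reduces
  I2: { [P → .], [Y → - . P P] }  — reduce
  I3: { [X → . +], [Y → P . X (], [Y → P . y -] }  — shift
  I4: { [P → .], [X → . +], [Y → . + P y], [Y → . - P P], [Y → . P X (], [Y → . P y -], [Y → . X Y X], [Y → X . Y X] }  — shift, reduce
  I5: { [Y' → Y .] }  — accept
  I6: { [X → . +], [Y → X Y . X] }  — shift
  I7: { [X → + .] }  — reduce
  I8: { [Y → X Y X .] }  — reduce
  I9: { [Y → P X . (] }  — shift
  I10: { [Y → P y . -] }  — shift
  I11: { [Y → P y - .] }  — reduce
  I12: { [Y → P X ( .] }  — reduce
  I13: { [P → .], [Y → - P . P] }  — reduce
  I14: { [Y → - P P .] }  — reduce
  I15: { [Y → + P . y] }  — shift
  I16: { [Y → + P y .] }  — reduce

Conflict in state I0:
  Shift-reduce conflict between [P → .] and [X → . +]
So the grammar is NOT LR(0).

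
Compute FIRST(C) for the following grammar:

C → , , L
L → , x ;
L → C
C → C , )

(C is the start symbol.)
To compute FIRST(C), examine every production with C on the left-hand side, reading each right-hand side left to right until a non-nullable symbol is reached.

From C → , , L:
  - ',' is a terminal: add ',' and stop
From C → C , ):
  - C is the symbol being defined: contributes nothing new
    C is not nullable, so stop

Collecting: FIRST(C) = { ',' }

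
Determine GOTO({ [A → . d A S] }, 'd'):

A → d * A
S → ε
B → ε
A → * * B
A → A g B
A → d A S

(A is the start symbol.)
GOTO(I, 'd') = CLOSURE({ [A → αX.β] : [A → α.Xβ] ∈ I, X = 'd' })

Items with dot before 'd', with the dot advanced:
  [A → . d A S] → [A → d . A S]
Closure of the advanced items:
  [A → d . A S] has the dot before A: add [A → . d * A], [A → . * * B], [A → . A g B], [A → . d A S]

GOTO = { [A → . * * B], [A → . A g B], [A → . d * A], [A → . d A S], [A → d . A S] }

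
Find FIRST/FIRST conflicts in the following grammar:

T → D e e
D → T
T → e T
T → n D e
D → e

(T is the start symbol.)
Yes. T → D e e / T → e T on { 'e' }; T → D e e / T → n D e on { 'n' }; D → T / D → e on { 'e' }

FIRST sets of the non-terminals at (or reachable through a nullable prefix from) the front of some alternative:
  FIRST(D) = { 'e', 'n' }
  FIRST(T) = { 'e', 'n' }

Productions for T:
  T → D e e: FIRST = { 'e', 'n' }
  T → e T: FIRST = { 'e' }
  T → n D e: FIRST = { 'n' }
Productions for D:
  D → T: FIRST = { 'e', 'n' }
  D → e: FIRST = { 'e' }

Conflict for T: T → D e e and T → e T
  Overlap: { 'e' }
Conflict for T: T → D e e and T → n D e
  Overlap: { 'n' }
Conflict for D: D → T and D → e
  Overlap: { 'e' }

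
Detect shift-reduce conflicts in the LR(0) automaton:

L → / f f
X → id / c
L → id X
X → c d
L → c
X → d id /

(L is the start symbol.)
Augment with L' → L and build the canonical LR(0) collection (I0 = CLOSURE({[L' → . L]}), then GOTO on every symbol after a dot until no new states appear). It has 16 states:
  I0: { [L → . / f f], [L → . c], [L → . id X], [L' → . L] }  — shift
  I1: { [L → / . f f] }  — shift
  I2: { [L' → L .] }  — accept
  I3: { [L → c .] }  — reduce
  I4: { [L → id . X], [X → . c d], [X → . d id /], [X → . id / c] }  — shift
  I5: { [L → id X .] }  — reduce
  I6: { [X → c . d] }  — shift
  I7: { [X → d . id /] }  — shift
  I8: { [X → id . / c] }  — shift
  I9: { [X → id / . c] }  — shift
  I10: { [X → id / c .] }  — reduce
  I11: { [X → d id . /] }  — shift
  I12: { [X → d id / .] }  — reduce
  I13: { [X → c d .] }  — reduce
  I14: { [L → / f . f] }  — shift
  I15: { [L → / f f .] }  — reduce

No state contains both a complete item and a shift item.

Answer: No shift-reduce conflicts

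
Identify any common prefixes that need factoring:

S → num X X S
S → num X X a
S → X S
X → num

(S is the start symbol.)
Yes, S has productions with common prefix 'num X X'

Left-factoring is needed when two productions for the same non-terminal
share a common prefix on the right-hand side.

Productions for S:
  S → num X X S
  S → num X X a
  S → X S

Found common prefix 'num X X' in productions for S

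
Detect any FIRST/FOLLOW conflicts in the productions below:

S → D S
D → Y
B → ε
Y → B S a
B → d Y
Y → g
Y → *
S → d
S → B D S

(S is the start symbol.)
Nullable non-terminals: B.

B: nullable alternative(s) B → ε; FOLLOW(B) = { '*', 'd', 'g' }
  B → ε: FIRST \ {ε} = { } — this is the only nullable alternative, skip
  B → d Y: FIRST \ {ε} = { 'd' } — overlaps FOLLOW(B) on { 'd' }: CONFLICT

D, S, Y have no nullable alternative, so no FIRST/FOLLOW check is needed there.

So the grammar has 1 FIRST/FOLLOW conflict (marked CONFLICT above).

Answer: Yes. B → d Y with FOLLOW(B) on { 'd' }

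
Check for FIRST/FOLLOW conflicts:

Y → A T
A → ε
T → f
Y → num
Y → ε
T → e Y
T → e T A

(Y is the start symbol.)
No FIRST/FOLLOW conflicts.

A FIRST/FOLLOW conflict occurs when a non-terminal N has a nullable alternative N → β (β ⇒* ε) and another alternative N → α with FIRST(α) ∩ FOLLOW(N) ≠ ∅: on such a lookahead the parser cannot decide between expanding α and letting N vanish via β.

Nullable non-terminals: A, Y.
FIRST sets used below: FIRST(A) = { ε }, FIRST(T) = { 'e', 'f' }
A has a nullable alternative but only one production, so nothing to check.

Y: nullable alternative(s) Y → ε; FOLLOW(Y) = { $ }
  Y → A T: FIRST \ {ε} = { 'e', 'f' } — disjoint from FOLLOW(Y)
  Y → num: FIRST \ {ε} = { 'num' } — disjoint from FOLLOW(Y)
  Y → ε: FIRST \ {ε} = { } — this is the only nullable alternative, skip

T has no nullable alternative, so no FIRST/FOLLOW check is needed there.

No FIRST/FOLLOW conflicts found.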